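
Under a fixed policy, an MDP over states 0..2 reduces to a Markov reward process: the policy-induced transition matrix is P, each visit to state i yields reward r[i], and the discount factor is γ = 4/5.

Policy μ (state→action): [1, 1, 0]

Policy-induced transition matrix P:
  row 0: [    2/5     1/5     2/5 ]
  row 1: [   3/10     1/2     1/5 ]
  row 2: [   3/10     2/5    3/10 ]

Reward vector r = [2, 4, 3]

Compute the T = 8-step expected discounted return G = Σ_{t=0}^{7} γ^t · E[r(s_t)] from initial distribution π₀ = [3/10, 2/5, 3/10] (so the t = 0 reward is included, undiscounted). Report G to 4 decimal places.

t=0: π = [0.3000, 0.4000, 0.3000], E[r] = 3.1000, γ^t·E[r] = 3.100000, running G = 3.100000
t=1: π = [0.3300, 0.3800, 0.2900], E[r] = 3.0500, γ^t·E[r] = 2.440000, running G = 5.540000
t=2: π = [0.3330, 0.3720, 0.2950], E[r] = 3.0390, γ^t·E[r] = 1.944960, running G = 7.484960
t=3: π = [0.3333, 0.3706, 0.2961], E[r] = 3.0373, γ^t·E[r] = 1.555098, running G = 9.040058
t=4: π = [0.3333, 0.3704, 0.2963], E[r] = 3.0371, γ^t·E[r] = 1.243984, running G = 10.284041
t=5: π = [0.3333, 0.3704, 0.2963], E[r] = 3.0370, γ^t·E[r] = 0.995178, running G = 11.279219
t=6: π = [0.3333, 0.3704, 0.2963], E[r] = 3.0370, γ^t·E[r] = 0.796141, running G = 12.075360
t=7: π = [0.3333, 0.3704, 0.2963], E[r] = 3.0370, γ^t·E[r] = 0.636913, running G = 12.712273

G = 12.7123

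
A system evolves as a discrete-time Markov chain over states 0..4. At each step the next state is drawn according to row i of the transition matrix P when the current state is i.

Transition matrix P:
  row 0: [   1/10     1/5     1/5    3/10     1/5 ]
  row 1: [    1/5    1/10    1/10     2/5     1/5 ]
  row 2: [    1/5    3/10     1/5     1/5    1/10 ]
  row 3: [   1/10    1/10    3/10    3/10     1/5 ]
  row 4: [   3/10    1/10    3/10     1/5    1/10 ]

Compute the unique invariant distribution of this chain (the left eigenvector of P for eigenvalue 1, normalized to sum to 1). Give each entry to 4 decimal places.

π = [0.1712, 0.1626, 0.2276, 0.2774, 0.1611]

Balance equations π_j = Σ_i π_i·P[i][j]:
  π_0 = 1/10·π_0 + 1/5·π_1 + 1/5·π_2 + 1/10·π_3 + 3/10·π_4
  π_1 = 1/5·π_0 + 1/10·π_1 + 3/10·π_2 + 1/10·π_3 + 1/10·π_4
  π_2 = 1/5·π_0 + 1/10·π_1 + 1/5·π_2 + 3/10·π_3 + 3/10·π_4
  π_3 = 3/10·π_0 + 2/5·π_1 + 1/5·π_2 + 3/10·π_3 + 1/5·π_4
  normalize: π_0 + π_1 + π_2 + π_3 + π_4 = 1
Solving the linear system gives exactly π = [2149/12549, 2041/12549, 952/4183, 3481/12549, 674/4183].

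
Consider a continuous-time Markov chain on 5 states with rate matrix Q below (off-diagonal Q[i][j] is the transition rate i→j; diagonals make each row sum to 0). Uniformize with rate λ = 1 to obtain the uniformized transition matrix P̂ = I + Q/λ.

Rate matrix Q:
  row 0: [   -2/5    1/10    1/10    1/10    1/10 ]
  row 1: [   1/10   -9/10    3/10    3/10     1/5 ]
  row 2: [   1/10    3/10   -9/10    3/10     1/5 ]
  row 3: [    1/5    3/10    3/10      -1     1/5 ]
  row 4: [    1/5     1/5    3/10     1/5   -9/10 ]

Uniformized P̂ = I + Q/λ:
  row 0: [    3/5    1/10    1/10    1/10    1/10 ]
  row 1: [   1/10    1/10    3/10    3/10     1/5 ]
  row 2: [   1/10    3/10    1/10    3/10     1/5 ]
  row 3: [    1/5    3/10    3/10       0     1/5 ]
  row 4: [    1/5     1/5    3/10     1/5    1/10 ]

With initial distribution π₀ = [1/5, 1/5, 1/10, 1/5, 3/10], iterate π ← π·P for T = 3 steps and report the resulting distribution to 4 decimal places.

π = [0.2629, 0.1932, 0.2082, 0.1774, 0.1583]

t=0: π = [0.2000, 0.2000, 0.1000, 0.2000, 0.3000]
t=1: π = [0.2500, 0.1900, 0.2400, 0.1700, 0.1500]
t=2: π = [0.2570, 0.1970, 0.2020, 0.1840, 0.1600]
t=3: π = [0.2629, 0.1932, 0.2082, 0.1774, 0.1583]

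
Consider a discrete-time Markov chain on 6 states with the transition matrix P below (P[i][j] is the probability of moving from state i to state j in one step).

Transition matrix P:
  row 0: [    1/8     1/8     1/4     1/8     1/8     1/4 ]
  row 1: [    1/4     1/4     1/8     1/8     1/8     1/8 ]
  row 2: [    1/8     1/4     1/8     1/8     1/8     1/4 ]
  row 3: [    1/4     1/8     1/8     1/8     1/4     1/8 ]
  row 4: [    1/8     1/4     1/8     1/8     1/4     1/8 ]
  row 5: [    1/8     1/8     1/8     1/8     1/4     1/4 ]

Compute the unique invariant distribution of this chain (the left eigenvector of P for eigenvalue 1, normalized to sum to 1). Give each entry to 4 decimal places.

π = [0.1644, 0.1904, 0.1456, 0.1250, 0.1874, 0.1871]

Balance equations π_j = Σ_i π_i·P[i][j]:
  π_0 = 1/8·π_0 + 1/4·π_1 + 1/8·π_2 + 1/4·π_3 + 1/8·π_4 + 1/8·π_5
  π_1 = 1/8·π_0 + 1/4·π_1 + 1/4·π_2 + 1/8·π_3 + 1/4·π_4 + 1/8·π_5
  π_2 = 1/4·π_0 + 1/8·π_1 + 1/8·π_2 + 1/8·π_3 + 1/8·π_4 + 1/8·π_5
  π_3 = 1/8·π_0 + 1/8·π_1 + 1/8·π_2 + 1/8·π_3 + 1/8·π_4 + 1/8·π_5
  π_4 = 1/8·π_0 + 1/8·π_1 + 1/8·π_2 + 1/4·π_3 + 1/4·π_4 + 1/4·π_5
  normalize: π_0 + π_1 + π_2 + π_3 + π_4 + π_5 = 1
Solving the linear system gives exactly π = [600/3649, 5559/29192, 4249/29192, 1/8, 684/3649, 5463/29192].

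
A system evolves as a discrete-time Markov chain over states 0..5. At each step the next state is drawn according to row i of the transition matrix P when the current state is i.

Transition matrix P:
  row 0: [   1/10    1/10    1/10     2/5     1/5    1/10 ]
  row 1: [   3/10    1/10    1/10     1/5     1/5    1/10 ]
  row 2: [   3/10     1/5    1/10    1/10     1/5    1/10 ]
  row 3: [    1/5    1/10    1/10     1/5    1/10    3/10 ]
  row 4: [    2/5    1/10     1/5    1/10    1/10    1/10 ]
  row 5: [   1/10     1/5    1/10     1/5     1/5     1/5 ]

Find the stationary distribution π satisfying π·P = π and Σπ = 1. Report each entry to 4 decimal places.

Balance equations π_j = Σ_i π_i·P[i][j]:
  π_0 = 1/10·π_0 + 3/10·π_1 + 3/10·π_2 + 1/5·π_3 + 2/5·π_4 + 1/10·π_5
  π_1 = 1/10·π_0 + 1/10·π_1 + 1/5·π_2 + 1/10·π_3 + 1/10·π_4 + 1/5·π_5
  π_2 = 1/10·π_0 + 1/10·π_1 + 1/10·π_2 + 1/10·π_3 + 1/5·π_4 + 1/10·π_5
  π_3 = 2/5·π_0 + 1/5·π_1 + 1/10·π_2 + 1/5·π_3 + 1/10·π_4 + 1/5·π_5
  π_4 = 1/5·π_0 + 1/5·π_1 + 1/5·π_2 + 1/10·π_3 + 1/10·π_4 + 1/5·π_5
  normalize: π_0 + π_1 + π_2 + π_3 + π_4 + π_5 = 1
Solving the linear system gives exactly π = [26423/120652, 15387/120652, 7011/60326, 6514/30163, 4892/30163, 4799/30163].

π = [0.2190, 0.1275, 0.1162, 0.2160, 0.1622, 0.1591]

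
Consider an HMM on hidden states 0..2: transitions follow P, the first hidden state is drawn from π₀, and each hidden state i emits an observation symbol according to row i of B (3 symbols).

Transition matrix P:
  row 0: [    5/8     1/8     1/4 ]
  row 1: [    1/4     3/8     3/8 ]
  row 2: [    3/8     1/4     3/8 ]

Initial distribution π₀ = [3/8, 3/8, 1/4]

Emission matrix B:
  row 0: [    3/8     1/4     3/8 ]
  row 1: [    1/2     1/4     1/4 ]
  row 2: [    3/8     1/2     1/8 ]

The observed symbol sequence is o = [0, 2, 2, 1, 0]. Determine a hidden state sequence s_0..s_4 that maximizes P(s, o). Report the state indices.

path = [0, 0, 0, 0, 0]

t=0: δ = [1.406e-01, 1.875e-01, 9.375e-02]  (obs o_0=0)
t=1: δ = [3.296e-02, 1.758e-02, 8.789e-03]  ψ = [0, 1, 1]  (obs o_1=2)
t=2: δ = [7.725e-03, 1.648e-03, 1.030e-03]  ψ = [0, 1, 0]  (obs o_2=2)
t=3: δ = [1.207e-03, 2.414e-04, 9.656e-04]  ψ = [0, 0, 0]  (obs o_3=1)
t=4: δ = [2.829e-04, 1.207e-04, 1.358e-04]  ψ = [0, 2, 2]  (obs o_4=0)
backtrack: best end state = 0; path = [0, 0, 0, 0, 0]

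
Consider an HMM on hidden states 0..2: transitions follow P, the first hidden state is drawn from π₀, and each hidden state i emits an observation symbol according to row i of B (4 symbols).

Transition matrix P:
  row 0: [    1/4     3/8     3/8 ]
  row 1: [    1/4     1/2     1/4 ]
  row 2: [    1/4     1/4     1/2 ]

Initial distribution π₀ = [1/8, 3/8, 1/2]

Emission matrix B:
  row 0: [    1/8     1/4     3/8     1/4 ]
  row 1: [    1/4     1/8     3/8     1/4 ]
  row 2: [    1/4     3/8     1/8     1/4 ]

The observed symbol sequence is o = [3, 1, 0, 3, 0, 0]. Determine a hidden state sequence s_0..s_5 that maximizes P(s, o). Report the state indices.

path = [2, 2, 2, 2, 2, 2]

t=0: δ = [3.125e-02, 9.375e-02, 1.250e-01]  (obs o_0=3)
t=1: δ = [7.812e-03, 5.859e-03, 2.344e-02]  ψ = [2, 1, 2]  (obs o_1=1)
t=2: δ = [7.324e-04, 1.465e-03, 2.930e-03]  ψ = [2, 2, 2]  (obs o_2=0)
t=3: δ = [1.831e-04, 1.831e-04, 3.662e-04]  ψ = [2, 1, 2]  (obs o_3=3)
t=4: δ = [1.144e-05, 2.289e-05, 4.578e-05]  ψ = [2, 1, 2]  (obs o_4=0)
t=5: δ = [1.431e-06, 2.861e-06, 5.722e-06]  ψ = [2, 1, 2]  (obs o_5=0)
backtrack: best end state = 2; path = [2, 2, 2, 2, 2, 2]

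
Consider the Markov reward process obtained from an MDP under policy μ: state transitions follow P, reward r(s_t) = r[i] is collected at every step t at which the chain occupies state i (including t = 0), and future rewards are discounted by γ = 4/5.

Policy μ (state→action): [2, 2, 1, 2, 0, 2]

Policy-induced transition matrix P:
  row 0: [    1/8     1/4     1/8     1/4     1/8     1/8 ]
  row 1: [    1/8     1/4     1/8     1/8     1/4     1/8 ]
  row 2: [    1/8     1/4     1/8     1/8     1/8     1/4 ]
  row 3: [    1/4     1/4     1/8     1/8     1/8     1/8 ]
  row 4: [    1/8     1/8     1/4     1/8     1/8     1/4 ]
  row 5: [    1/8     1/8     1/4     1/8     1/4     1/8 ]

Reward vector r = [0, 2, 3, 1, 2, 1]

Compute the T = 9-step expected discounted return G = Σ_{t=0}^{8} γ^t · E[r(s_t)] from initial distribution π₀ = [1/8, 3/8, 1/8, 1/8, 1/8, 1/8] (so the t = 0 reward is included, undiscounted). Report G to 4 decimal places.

G = 6.8621

t=0: π = [0.1250, 0.3750, 0.1250, 0.1250, 0.1250, 0.1250], E[r] = 1.6250, γ^t·E[r] = 1.625000, running G = 1.625000
t=1: π = [0.1406, 0.2188, 0.1563, 0.1406, 0.1875, 0.1563], E[r] = 1.5781, γ^t·E[r] = 1.262500, running G = 2.887500
t=2: π = [0.1426, 0.2070, 0.1680, 0.1426, 0.1719, 0.1680], E[r] = 1.5723, γ^t·E[r] = 1.006250, running G = 3.893750
t=3: π = [0.1428, 0.2075, 0.1675, 0.1428, 0.1719, 0.1675], E[r] = 1.5715, γ^t·E[r] = 0.804625, running G = 4.698375
t=4: π = [0.1429, 0.2076, 0.1674, 0.1429, 0.1719, 0.1674], E[r] = 1.5714, γ^t·E[r] = 0.643663, running G = 5.342038
t=5: π = [0.1429, 0.2076, 0.1674, 0.1429, 0.1719, 0.1674], E[r] = 1.5714, γ^t·E[r] = 0.514926, running G = 5.856964
t=6: π = [0.1429, 0.2076, 0.1674, 0.1429, 0.1719, 0.1674], E[r] = 1.5714, γ^t·E[r] = 0.411941, running G = 6.268904
t=7: π = [0.1429, 0.2076, 0.1674, 0.1429, 0.1719, 0.1674], E[r] = 1.5714, γ^t·E[r] = 0.329552, running G = 6.598457
t=8: π = [0.1429, 0.2076, 0.1674, 0.1429, 0.1719, 0.1674], E[r] = 1.5714, γ^t·E[r] = 0.263642, running G = 6.862099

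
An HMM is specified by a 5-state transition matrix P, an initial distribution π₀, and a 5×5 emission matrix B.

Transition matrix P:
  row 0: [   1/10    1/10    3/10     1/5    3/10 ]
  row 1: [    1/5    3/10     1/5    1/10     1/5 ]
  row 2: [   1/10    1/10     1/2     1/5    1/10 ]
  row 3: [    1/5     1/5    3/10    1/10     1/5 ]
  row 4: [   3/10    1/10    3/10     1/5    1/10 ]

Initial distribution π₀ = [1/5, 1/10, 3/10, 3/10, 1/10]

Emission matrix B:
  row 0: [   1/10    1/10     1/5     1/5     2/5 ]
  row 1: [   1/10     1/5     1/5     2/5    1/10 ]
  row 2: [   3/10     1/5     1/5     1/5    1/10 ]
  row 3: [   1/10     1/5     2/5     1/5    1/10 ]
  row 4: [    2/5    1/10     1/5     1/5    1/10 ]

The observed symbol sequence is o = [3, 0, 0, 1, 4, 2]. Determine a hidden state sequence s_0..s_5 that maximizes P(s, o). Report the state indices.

path = [2, 2, 2, 2, 2, 2]

t=0: δ = [4.000e-02, 4.000e-02, 6.000e-02, 6.000e-02, 2.000e-02]  (obs o_0=3)
t=1: δ = [1.200e-03, 1.200e-03, 9.000e-03, 1.200e-03, 4.800e-03]  ψ = [3, 1, 2, 2, 0]  (obs o_1=0)
t=2: δ = [1.440e-04, 9.000e-05, 1.350e-03, 1.800e-04, 3.600e-04]  ψ = [4, 2, 2, 2, 2]  (obs o_2=0)
t=3: δ = [1.350e-05, 2.700e-05, 1.350e-04, 5.400e-05, 1.350e-05]  ψ = [2, 2, 2, 2, 2]  (obs o_3=1)
t=4: δ = [5.400e-06, 1.350e-06, 6.750e-06, 2.700e-06, 1.350e-06]  ψ = [2, 2, 2, 2, 2]  (obs o_4=4)
t=5: δ = [1.350e-07, 1.350e-07, 6.750e-07, 5.400e-07, 3.240e-07]  ψ = [2, 2, 2, 2, 0]  (obs o_5=2)
backtrack: best end state = 2; path = [2, 2, 2, 2, 2, 2]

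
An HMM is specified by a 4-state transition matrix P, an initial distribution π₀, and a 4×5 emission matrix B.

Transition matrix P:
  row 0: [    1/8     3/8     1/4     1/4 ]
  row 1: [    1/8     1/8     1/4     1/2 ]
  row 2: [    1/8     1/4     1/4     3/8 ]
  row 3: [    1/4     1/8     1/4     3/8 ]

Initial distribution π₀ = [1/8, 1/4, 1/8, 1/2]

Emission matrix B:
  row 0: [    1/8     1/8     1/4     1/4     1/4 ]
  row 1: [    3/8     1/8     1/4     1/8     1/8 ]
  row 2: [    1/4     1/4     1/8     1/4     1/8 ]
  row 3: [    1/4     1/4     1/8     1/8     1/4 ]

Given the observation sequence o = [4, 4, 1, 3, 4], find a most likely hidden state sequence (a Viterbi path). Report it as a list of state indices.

t=0: δ = [3.125e-02, 3.125e-02, 1.562e-02, 1.250e-01]  (obs o_0=4)
t=1: δ = [7.812e-03, 1.953e-03, 3.906e-03, 1.172e-02]  ψ = [3, 3, 3, 3]  (obs o_1=4)
t=2: δ = [3.662e-04, 3.662e-04, 7.324e-04, 1.099e-03]  ψ = [3, 0, 3, 3]  (obs o_2=1)
t=3: δ = [6.866e-05, 2.289e-05, 6.866e-05, 5.150e-05]  ψ = [3, 2, 3, 3]  (obs o_3=3)
t=4: δ = [3.219e-06, 3.219e-06, 2.146e-06, 6.437e-06]  ψ = [3, 0, 0, 2]  (obs o_4=4)
backtrack: best end state = 3; path = [3, 3, 3, 2, 3]

path = [3, 3, 3, 2, 3]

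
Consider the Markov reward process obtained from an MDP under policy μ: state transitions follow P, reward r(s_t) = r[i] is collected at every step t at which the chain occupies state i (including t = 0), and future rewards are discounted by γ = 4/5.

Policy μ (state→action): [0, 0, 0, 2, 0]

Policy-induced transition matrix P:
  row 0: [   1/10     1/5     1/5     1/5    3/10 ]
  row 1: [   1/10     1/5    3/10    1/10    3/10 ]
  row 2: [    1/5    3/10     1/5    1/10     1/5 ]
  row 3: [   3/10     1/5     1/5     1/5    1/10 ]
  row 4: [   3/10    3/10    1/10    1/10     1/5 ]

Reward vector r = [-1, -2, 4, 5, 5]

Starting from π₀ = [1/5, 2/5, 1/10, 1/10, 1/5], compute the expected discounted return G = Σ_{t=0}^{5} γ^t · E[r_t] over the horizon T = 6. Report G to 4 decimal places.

t=0: π = [0.2000, 0.4000, 0.1000, 0.1000, 0.2000], E[r] = 0.9000, γ^t·E[r] = 0.900000, running G = 0.900000
t=1: π = [0.1700, 0.2300, 0.2200, 0.1300, 0.2500], E[r] = 2.1500, γ^t·E[r] = 1.720000, running G = 2.620000
t=2: π = [0.1980, 0.2470, 0.1980, 0.1300, 0.2270], E[r] = 1.8850, γ^t·E[r] = 1.206400, running G = 3.826400
t=3: π = [0.1912, 0.2425, 0.2020, 0.1328, 0.2315], E[r] = 1.9533, γ^t·E[r] = 1.000090, running G = 4.826490
t=4: π = [0.1931, 0.2434, 0.2011, 0.1324, 0.2301], E[r] = 1.9371, γ^t·E[r] = 0.793432, running G = 5.619922
t=5: π = [0.1926, 0.2431, 0.2013, 0.1325, 0.2304], E[r] = 1.9412, γ^t·E[r] = 0.636090, running G = 6.256012

G = 6.2560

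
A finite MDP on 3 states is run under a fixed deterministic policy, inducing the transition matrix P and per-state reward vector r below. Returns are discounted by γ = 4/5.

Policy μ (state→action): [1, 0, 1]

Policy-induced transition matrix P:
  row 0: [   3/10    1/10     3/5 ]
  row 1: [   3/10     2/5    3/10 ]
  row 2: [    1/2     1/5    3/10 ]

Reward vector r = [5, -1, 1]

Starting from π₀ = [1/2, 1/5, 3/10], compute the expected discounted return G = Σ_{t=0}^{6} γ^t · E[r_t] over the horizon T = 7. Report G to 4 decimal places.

G = 8.8422

t=0: π = [0.5000, 0.2000, 0.3000], E[r] = 2.6000, γ^t·E[r] = 2.600000, running G = 2.600000
t=1: π = [0.3600, 0.1900, 0.4500], E[r] = 2.0600, γ^t·E[r] = 1.648000, running G = 4.248000
t=2: π = [0.3900, 0.2020, 0.4080], E[r] = 2.1560, γ^t·E[r] = 1.379840, running G = 5.627840
t=3: π = [0.3816, 0.2014, 0.4170], E[r] = 2.1236, γ^t·E[r] = 1.087283, running G = 6.715123
t=4: π = [0.3834, 0.2021, 0.4145], E[r] = 2.1294, γ^t·E[r] = 0.872186, running G = 7.587309
t=5: π = [0.3829, 0.2021, 0.4150], E[r] = 2.1274, γ^t·E[r] = 0.697112, running G = 8.284421
t=6: π = [0.3830, 0.2021, 0.4149], E[r] = 2.1278, γ^t·E[r] = 0.557780, running G = 8.842201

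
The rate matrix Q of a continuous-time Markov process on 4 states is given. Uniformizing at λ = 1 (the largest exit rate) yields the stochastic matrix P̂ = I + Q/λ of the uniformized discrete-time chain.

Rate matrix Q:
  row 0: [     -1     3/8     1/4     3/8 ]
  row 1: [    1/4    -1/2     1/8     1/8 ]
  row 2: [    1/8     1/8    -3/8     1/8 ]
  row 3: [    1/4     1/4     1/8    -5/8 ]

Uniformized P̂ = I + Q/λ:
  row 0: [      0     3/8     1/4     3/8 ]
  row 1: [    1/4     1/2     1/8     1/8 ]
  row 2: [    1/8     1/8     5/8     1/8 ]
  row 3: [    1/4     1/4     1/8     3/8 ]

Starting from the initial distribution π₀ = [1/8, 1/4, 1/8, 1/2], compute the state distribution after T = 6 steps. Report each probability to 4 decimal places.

π = [0.1711, 0.3144, 0.2905, 0.2240]

t=0: π = [0.1250, 0.2500, 0.1250, 0.5000]
t=1: π = [0.2031, 0.3125, 0.2031, 0.2813]
t=2: π = [0.1738, 0.3281, 0.2520, 0.2461]
t=3: π = [0.1750, 0.3223, 0.2727, 0.2300]
t=4: π = [0.1721, 0.3184, 0.2832, 0.2263]
t=5: π = [0.1716, 0.3157, 0.2881, 0.2246]
t=6: π = [0.1711, 0.3144, 0.2905, 0.2240]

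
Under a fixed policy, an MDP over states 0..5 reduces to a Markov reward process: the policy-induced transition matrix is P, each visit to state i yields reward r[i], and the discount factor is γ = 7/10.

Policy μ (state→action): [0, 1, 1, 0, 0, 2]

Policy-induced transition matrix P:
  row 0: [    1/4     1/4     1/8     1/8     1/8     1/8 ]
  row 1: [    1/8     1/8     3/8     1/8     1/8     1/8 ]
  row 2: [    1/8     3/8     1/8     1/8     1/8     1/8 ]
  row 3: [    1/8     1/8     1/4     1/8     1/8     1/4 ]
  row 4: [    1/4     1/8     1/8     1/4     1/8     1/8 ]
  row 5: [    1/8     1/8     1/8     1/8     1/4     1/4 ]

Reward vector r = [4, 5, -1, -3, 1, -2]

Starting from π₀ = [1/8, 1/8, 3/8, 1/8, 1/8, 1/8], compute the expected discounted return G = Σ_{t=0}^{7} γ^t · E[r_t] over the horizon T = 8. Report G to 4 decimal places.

t=0: π = [0.1250, 0.1250, 0.3750, 0.1250, 0.1250, 0.1250], E[r] = 0.2500, γ^t·E[r] = 0.250000, running G = 0.250000
t=1: π = [0.1563, 0.2344, 0.1719, 0.1406, 0.1406, 0.1563], E[r] = 1.0313, γ^t·E[r] = 0.721875, running G = 0.971875
t=2: π = [0.1621, 0.1875, 0.2012, 0.1426, 0.1445, 0.1621], E[r] = 0.7773, γ^t·E[r] = 0.380898, running G = 1.352773
t=3: π = [0.1633, 0.1956, 0.1897, 0.1431, 0.1453, 0.1631], E[r] = 0.8313, γ^t·E[r] = 0.285135, running G = 1.637909
t=4: π = [0.1636, 0.1928, 0.1918, 0.1432, 0.1454, 0.1633], E[r] = 0.8161, γ^t·E[r] = 0.195946, running G = 1.833855
t=5: π = [0.1636, 0.1934, 0.1911, 0.1432, 0.1454, 0.1633], E[r] = 0.8196, γ^t·E[r] = 0.137751, running G = 1.971606
t=6: π = [0.1636, 0.1932, 0.1912, 0.1432, 0.1454, 0.1633], E[r] = 0.8187, γ^t·E[r] = 0.096317, running G = 2.067923
t=7: π = [0.1636, 0.1933, 0.1912, 0.1432, 0.1454, 0.1633], E[r] = 0.8189, γ^t·E[r] = 0.067440, running G = 2.135363

G = 2.1354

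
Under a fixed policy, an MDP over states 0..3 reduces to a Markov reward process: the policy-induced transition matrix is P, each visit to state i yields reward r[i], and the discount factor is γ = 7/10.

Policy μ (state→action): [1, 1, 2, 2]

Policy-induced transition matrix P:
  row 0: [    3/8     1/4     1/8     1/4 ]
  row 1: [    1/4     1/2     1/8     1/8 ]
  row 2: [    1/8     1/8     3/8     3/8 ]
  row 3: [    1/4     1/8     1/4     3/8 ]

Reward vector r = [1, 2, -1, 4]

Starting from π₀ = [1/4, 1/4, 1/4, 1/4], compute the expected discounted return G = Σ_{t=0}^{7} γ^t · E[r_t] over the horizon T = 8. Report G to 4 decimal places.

t=0: π = [0.2500, 0.2500, 0.2500, 0.2500], E[r] = 1.5000, γ^t·E[r] = 1.500000, running G = 1.500000
t=1: π = [0.2500, 0.2500, 0.2188, 0.2813], E[r] = 1.6563, γ^t·E[r] = 1.159375, running G = 2.659375
t=2: π = [0.2539, 0.2500, 0.2148, 0.2813], E[r] = 1.6641, γ^t·E[r] = 0.815391, running G = 3.474766
t=3: π = [0.2549, 0.2505, 0.2139, 0.2808], E[r] = 1.6650, γ^t·E[r] = 0.571108, running G = 4.045874
t=4: π = [0.2551, 0.2508, 0.2136, 0.2805], E[r] = 1.6652, γ^t·E[r] = 0.399820, running G = 4.445694
t=5: π = [0.2552, 0.2509, 0.2135, 0.2804], E[r] = 1.6653, γ^t·E[r] = 0.279880, running G = 4.725574
t=6: π = [0.2552, 0.2510, 0.2134, 0.2804], E[r] = 1.6653, γ^t·E[r] = 0.195917, running G = 4.921491
t=7: π = [0.2552, 0.2510, 0.2134, 0.2803], E[r] = 1.6653, γ^t·E[r] = 0.137142, running G = 5.058634

G = 5.0586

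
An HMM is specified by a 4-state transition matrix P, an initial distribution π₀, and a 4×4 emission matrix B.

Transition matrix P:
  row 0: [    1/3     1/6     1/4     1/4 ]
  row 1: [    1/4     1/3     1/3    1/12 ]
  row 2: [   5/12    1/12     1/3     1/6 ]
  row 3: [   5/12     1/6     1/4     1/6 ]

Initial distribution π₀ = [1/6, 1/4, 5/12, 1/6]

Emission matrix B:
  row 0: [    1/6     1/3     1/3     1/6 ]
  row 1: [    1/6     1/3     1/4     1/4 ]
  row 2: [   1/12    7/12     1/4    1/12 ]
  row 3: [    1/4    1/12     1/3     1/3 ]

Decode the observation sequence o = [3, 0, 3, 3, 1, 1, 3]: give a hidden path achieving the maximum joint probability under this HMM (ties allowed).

t=0: δ = [2.778e-02, 6.250e-02, 3.472e-02, 5.556e-02]  (obs o_0=3)
t=1: δ = [3.858e-03, 3.472e-03, 1.736e-03, 2.315e-03]  ψ = [3, 1, 1, 3]  (obs o_1=0)
t=2: δ = [2.143e-04, 2.894e-04, 9.645e-05, 3.215e-04]  ψ = [0, 1, 1, 0]  (obs o_2=3)
t=3: δ = [2.233e-05, 2.411e-05, 8.038e-06, 1.786e-05]  ψ = [3, 1, 1, 0]  (obs o_3=3)
t=4: δ = [2.481e-06, 2.679e-06, 4.689e-06, 4.651e-07]  ψ = [0, 1, 1, 0]  (obs o_4=1)
t=5: δ = [6.512e-07, 2.977e-07, 9.117e-07, 6.512e-08]  ψ = [2, 1, 2, 2]  (obs o_5=1)
t=6: δ = [6.331e-08, 2.713e-08, 2.532e-08, 5.427e-08]  ψ = [2, 0, 2, 0]  (obs o_6=3)
backtrack: best end state = 0; path = [1, 1, 1, 1, 2, 2, 0]

path = [1, 1, 1, 1, 2, 2, 0]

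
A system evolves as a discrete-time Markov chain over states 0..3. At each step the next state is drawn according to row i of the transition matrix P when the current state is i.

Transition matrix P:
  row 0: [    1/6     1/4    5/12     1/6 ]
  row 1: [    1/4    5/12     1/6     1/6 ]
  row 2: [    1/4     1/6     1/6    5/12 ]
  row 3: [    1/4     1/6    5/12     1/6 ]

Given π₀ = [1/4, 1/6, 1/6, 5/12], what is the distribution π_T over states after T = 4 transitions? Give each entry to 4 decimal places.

π = [0.2308, 0.2476, 0.2833, 0.2384]

t=0: π = [0.2500, 0.1667, 0.1667, 0.4167]
t=1: π = [0.2292, 0.2292, 0.3333, 0.2083]
t=2: π = [0.2309, 0.2431, 0.2760, 0.2500]
t=3: π = [0.2308, 0.2467, 0.2869, 0.2357]
t=4: π = [0.2308, 0.2476, 0.2833, 0.2384]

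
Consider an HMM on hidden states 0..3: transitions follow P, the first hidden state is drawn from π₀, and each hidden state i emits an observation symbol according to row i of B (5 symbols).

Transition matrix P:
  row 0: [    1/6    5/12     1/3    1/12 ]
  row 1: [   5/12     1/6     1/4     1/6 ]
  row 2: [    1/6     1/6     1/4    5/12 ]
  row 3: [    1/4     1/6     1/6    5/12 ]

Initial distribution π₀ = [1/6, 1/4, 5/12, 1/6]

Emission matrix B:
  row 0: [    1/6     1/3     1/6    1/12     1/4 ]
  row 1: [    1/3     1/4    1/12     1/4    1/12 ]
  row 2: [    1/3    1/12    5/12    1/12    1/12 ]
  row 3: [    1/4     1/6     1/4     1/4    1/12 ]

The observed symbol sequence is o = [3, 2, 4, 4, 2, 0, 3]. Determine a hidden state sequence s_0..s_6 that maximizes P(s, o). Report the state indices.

t=0: δ = [1.389e-02, 6.250e-02, 3.472e-02, 4.167e-02]  (obs o_0=3)
t=1: δ = [4.340e-03, 8.681e-04, 6.510e-03, 4.340e-03]  ψ = [1, 1, 1, 3]  (obs o_1=2)
t=2: δ = [2.713e-04, 1.507e-04, 1.356e-04, 2.261e-04]  ψ = [2, 0, 2, 2]  (obs o_2=4)
t=3: δ = [1.570e-05, 9.419e-06, 7.535e-06, 7.849e-06]  ψ = [1, 0, 0, 3]  (obs o_3=4)
t=4: δ = [6.541e-07, 5.451e-07, 2.180e-06, 8.176e-07]  ψ = [1, 0, 0, 3]  (obs o_4=2)
t=5: δ = [6.056e-08, 1.211e-07, 1.817e-07, 2.271e-07]  ψ = [2, 2, 2, 2]  (obs o_5=0)
t=6: δ = [4.732e-09, 9.463e-09, 3.785e-09, 2.366e-08]  ψ = [3, 3, 2, 3]  (obs o_6=3)
backtrack: best end state = 3; path = [1, 0, 1, 0, 2, 3, 3]

path = [1, 0, 1, 0, 2, 3, 3]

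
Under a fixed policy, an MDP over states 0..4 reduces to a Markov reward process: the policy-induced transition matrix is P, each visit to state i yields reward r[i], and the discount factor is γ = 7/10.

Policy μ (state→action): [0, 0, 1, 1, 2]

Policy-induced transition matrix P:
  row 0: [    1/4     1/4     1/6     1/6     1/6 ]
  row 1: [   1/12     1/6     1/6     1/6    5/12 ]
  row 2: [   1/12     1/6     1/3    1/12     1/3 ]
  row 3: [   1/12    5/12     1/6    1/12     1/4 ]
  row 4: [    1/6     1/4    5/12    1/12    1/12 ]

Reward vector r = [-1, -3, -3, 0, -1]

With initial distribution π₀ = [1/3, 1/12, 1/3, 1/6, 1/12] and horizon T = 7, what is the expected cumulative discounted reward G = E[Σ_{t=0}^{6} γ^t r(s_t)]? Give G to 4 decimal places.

t=0: π = [0.3333, 0.0833, 0.3333, 0.1667, 0.0833], E[r] = -1.6667, γ^t·E[r] = -1.666667, running G = -1.666667
t=1: π = [0.1458, 0.2431, 0.2431, 0.1181, 0.2500], E[r] = -1.8542, γ^t·E[r] = -1.297917, running G = -2.964583
t=2: π = [0.1285, 0.2292, 0.2697, 0.1157, 0.2569], E[r] = -1.8819, γ^t·E[r] = -0.922153, running G = -3.886736
t=3: π = [0.1262, 0.2277, 0.2758, 0.1131, 0.2571], E[r] = -1.8940, γ^t·E[r] = -0.649642, running G = -4.536378
t=4: π = [0.1258, 0.2269, 0.2769, 0.1128, 0.2576], E[r] = -1.8948, γ^t·E[r] = -0.454944, running G = -4.991323
t=5: π = [0.1258, 0.2268, 0.2772, 0.1127, 0.2575], E[r] = -1.8953, γ^t·E[r] = -0.318550, running G = -5.309873
t=6: π = [0.1258, 0.2268, 0.2772, 0.1127, 0.2575], E[r] = -1.8953, γ^t·E[r] = -0.222984, running G = -5.532857

G = -5.5329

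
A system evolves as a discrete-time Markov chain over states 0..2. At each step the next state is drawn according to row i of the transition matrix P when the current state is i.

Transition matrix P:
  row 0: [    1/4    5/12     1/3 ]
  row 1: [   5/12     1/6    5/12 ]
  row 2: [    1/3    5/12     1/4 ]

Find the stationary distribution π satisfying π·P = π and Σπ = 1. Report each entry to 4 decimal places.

Balance equations π_j = Σ_i π_i·P[i][j]:
  π_0 = 1/4·π_0 + 5/12·π_1 + 1/3·π_2
  π_1 = 5/12·π_0 + 1/6·π_1 + 5/12·π_2
  normalize: π_0 + π_1 + π_2 = 1
Solving the linear system gives exactly π = [1/3, 1/3, 1/3].

π = [0.3333, 0.3333, 0.3333]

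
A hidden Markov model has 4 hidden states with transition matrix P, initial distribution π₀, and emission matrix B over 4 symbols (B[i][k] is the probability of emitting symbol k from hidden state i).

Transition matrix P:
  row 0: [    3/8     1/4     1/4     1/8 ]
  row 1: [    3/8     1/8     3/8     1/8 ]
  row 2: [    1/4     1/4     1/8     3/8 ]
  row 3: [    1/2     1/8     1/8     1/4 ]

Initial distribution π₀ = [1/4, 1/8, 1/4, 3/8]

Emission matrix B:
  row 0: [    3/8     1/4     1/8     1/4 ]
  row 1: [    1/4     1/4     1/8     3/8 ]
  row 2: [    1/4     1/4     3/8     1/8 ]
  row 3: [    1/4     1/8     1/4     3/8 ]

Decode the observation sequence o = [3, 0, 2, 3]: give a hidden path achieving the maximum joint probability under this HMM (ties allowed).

path = [3, 0, 2, 3]

t=0: δ = [6.250e-02, 4.688e-02, 3.125e-02, 1.406e-01]  (obs o_0=3)
t=1: δ = [2.637e-02, 4.395e-03, 4.395e-03, 8.789e-03]  ψ = [3, 3, 1, 3]  (obs o_1=0)
t=2: δ = [1.236e-03, 8.240e-04, 2.472e-03, 8.240e-04]  ψ = [0, 0, 0, 0]  (obs o_2=2)
t=3: δ = [1.545e-04, 2.317e-04, 3.862e-05, 3.476e-04]  ψ = [2, 2, 0, 2]  (obs o_3=3)
backtrack: best end state = 3; path = [3, 0, 2, 3]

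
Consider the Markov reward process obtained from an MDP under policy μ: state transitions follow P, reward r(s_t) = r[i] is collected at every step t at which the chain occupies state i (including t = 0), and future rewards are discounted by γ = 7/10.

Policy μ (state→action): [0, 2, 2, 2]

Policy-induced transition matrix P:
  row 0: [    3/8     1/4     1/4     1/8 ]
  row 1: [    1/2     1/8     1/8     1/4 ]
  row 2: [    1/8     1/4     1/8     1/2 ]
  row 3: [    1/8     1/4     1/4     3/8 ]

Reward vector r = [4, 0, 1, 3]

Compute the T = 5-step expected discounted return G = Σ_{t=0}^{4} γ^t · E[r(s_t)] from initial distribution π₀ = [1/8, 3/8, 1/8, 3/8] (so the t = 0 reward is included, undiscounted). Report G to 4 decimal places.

G = 5.7394

t=0: π = [0.1250, 0.3750, 0.1250, 0.3750], E[r] = 1.7500, γ^t·E[r] = 1.750000, running G = 1.750000
t=1: π = [0.2969, 0.2031, 0.1875, 0.3125], E[r] = 2.3125, γ^t·E[r] = 1.618750, running G = 3.368750
t=2: π = [0.2754, 0.2246, 0.2012, 0.2988], E[r] = 2.1992, γ^t·E[r] = 1.077617, running G = 4.446367
t=3: π = [0.2781, 0.2219, 0.1968, 0.3032], E[r] = 2.2188, γ^t·E[r] = 0.761031, running G = 5.207398
t=4: π = [0.2777, 0.2223, 0.1977, 0.3023], E[r] = 2.2156, γ^t·E[r] = 0.531974, running G = 5.739373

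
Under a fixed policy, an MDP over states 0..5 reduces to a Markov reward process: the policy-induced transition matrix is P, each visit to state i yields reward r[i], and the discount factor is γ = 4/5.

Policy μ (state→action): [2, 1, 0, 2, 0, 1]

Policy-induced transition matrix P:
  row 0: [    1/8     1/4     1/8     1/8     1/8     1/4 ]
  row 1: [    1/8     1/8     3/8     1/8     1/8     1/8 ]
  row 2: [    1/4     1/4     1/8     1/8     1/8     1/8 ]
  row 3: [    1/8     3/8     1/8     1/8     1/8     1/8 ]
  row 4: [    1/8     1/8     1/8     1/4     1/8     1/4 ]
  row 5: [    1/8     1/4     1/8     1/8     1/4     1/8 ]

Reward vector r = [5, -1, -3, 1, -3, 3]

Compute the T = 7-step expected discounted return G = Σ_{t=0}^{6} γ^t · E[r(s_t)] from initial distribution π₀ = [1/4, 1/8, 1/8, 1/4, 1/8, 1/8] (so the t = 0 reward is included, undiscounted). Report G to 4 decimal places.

t=0: π = [0.2500, 0.1250, 0.1250, 0.2500, 0.1250, 0.1250], E[r] = 1.0000, γ^t·E[r] = 1.000000, running G = 1.000000
t=1: π = [0.1406, 0.2500, 0.1563, 0.1406, 0.1406, 0.1719], E[r] = 0.2188, γ^t·E[r] = 0.175000, running G = 1.175000
t=2: π = [0.1445, 0.2188, 0.1875, 0.1426, 0.1465, 0.1602], E[r] = 0.1250, γ^t·E[r] = 0.080000, running G = 1.255000
t=3: π = [0.1484, 0.2222, 0.1797, 0.1433, 0.1450, 0.1614], E[r] = 0.1733, γ^t·E[r] = 0.088750, running G = 1.343750
t=4: π = [0.1475, 0.2220, 0.1805, 0.1431, 0.1452, 0.1617], E[r] = 0.1663, γ^t·E[r] = 0.068125, running G = 1.411875
t=5: π = [0.1476, 0.2220, 0.1805, 0.1431, 0.1452, 0.1616], E[r] = 0.1666, γ^t·E[r] = 0.054588, running G = 1.466463
t=6: π = [0.1476, 0.2220, 0.1805, 0.1432, 0.1452, 0.1616], E[r] = 0.1667, γ^t·E[r] = 0.043694, running G = 1.510156

G = 1.5102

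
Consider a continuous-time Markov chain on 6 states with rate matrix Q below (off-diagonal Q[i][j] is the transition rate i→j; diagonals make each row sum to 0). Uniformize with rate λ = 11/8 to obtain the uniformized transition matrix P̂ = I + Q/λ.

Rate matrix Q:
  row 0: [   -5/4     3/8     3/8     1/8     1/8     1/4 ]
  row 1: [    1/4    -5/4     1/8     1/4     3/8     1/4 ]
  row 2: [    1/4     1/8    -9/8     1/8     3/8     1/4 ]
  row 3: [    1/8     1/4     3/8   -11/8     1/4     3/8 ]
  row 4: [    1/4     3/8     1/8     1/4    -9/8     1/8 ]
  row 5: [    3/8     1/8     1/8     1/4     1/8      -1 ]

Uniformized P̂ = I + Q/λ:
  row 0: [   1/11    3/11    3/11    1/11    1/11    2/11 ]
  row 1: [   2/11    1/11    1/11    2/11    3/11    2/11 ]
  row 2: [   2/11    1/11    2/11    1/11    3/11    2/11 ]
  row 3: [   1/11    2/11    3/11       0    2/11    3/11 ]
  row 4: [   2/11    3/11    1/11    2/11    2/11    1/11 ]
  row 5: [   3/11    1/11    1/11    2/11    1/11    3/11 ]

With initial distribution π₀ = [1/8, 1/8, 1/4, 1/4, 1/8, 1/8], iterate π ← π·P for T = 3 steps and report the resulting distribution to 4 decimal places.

π = [0.1712, 0.1677, 0.1612, 0.1276, 0.1773, 0.1950]

t=0: π = [0.1250, 0.1250, 0.2500, 0.2500, 0.1250, 0.1250]
t=1: π = [0.1591, 0.1591, 0.1818, 0.1023, 0.1932, 0.2045]
t=2: π = [0.1767, 0.1643, 0.1550, 0.1322, 0.1798, 0.1921]
t=3: π = [0.1712, 0.1677, 0.1612, 0.1276, 0.1773, 0.1950]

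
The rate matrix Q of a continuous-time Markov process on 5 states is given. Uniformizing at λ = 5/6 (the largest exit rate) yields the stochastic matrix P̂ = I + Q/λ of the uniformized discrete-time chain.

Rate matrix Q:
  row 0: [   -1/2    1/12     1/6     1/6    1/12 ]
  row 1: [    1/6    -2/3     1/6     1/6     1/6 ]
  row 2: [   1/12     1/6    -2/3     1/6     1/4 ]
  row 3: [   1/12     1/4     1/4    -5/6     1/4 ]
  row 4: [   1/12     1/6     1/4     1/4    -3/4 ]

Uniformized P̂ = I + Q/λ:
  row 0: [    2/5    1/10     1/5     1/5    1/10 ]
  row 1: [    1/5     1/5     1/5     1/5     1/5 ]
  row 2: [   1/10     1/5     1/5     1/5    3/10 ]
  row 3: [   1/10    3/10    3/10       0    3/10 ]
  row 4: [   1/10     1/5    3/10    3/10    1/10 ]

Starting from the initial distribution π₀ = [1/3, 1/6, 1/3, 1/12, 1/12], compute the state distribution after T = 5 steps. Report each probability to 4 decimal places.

π = [0.1718, 0.2011, 0.2388, 0.1837, 0.2046]

t=0: π = [0.3333, 0.1667, 0.3333, 0.0833, 0.0833]
t=1: π = [0.2167, 0.1750, 0.2167, 0.1917, 0.2000]
t=2: π = [0.1825, 0.1975, 0.2392, 0.1817, 0.1992]
t=3: π = [0.1745, 0.1999, 0.2381, 0.1836, 0.2039]
t=4: π = [0.1723, 0.2009, 0.2388, 0.1837, 0.2043]
t=5: π = [0.1718, 0.2011, 0.2388, 0.1837, 0.2046]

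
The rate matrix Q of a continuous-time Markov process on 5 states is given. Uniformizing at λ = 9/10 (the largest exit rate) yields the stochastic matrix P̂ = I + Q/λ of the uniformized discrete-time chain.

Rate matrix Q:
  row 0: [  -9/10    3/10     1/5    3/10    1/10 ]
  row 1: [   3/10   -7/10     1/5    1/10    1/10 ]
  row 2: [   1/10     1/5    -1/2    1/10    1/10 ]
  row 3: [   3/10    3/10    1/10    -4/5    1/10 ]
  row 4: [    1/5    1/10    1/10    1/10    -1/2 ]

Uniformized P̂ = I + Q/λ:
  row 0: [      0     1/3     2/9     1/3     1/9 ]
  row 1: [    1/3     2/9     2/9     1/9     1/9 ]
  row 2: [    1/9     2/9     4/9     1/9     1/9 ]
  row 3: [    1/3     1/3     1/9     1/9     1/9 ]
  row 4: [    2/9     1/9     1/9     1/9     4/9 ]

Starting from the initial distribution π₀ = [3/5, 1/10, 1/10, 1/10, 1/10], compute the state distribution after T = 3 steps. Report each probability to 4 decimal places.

t=0: π = [0.6000, 0.1000, 0.1000, 0.1000, 0.1000]
t=1: π = [0.1000, 0.2889, 0.2222, 0.2444, 0.1444]
t=2: π = [0.2346, 0.2444, 0.2284, 0.1333, 0.1593]
t=3: π = [0.1867, 0.2454, 0.2405, 0.1632, 0.1642]

π = [0.1867, 0.2454, 0.2405, 0.1632, 0.1642]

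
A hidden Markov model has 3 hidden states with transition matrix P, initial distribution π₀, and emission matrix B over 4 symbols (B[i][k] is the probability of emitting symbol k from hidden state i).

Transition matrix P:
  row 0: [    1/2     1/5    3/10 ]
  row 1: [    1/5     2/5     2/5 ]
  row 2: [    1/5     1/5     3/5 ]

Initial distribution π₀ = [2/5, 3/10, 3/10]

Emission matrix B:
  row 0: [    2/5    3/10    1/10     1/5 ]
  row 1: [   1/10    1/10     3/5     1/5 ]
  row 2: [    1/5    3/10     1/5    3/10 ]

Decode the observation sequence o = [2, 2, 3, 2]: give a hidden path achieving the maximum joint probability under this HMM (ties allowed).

path = [1, 1, 1, 1]

t=0: δ = [4.000e-02, 1.800e-01, 6.000e-02]  (obs o_0=2)
t=1: δ = [3.600e-03, 4.320e-02, 1.440e-02]  ψ = [1, 1, 1]  (obs o_1=2)
t=2: δ = [1.728e-03, 3.456e-03, 5.184e-03]  ψ = [1, 1, 1]  (obs o_2=3)
t=3: δ = [1.037e-04, 8.294e-04, 6.221e-04]  ψ = [2, 1, 2]  (obs o_3=2)
backtrack: best end state = 1; path = [1, 1, 1, 1]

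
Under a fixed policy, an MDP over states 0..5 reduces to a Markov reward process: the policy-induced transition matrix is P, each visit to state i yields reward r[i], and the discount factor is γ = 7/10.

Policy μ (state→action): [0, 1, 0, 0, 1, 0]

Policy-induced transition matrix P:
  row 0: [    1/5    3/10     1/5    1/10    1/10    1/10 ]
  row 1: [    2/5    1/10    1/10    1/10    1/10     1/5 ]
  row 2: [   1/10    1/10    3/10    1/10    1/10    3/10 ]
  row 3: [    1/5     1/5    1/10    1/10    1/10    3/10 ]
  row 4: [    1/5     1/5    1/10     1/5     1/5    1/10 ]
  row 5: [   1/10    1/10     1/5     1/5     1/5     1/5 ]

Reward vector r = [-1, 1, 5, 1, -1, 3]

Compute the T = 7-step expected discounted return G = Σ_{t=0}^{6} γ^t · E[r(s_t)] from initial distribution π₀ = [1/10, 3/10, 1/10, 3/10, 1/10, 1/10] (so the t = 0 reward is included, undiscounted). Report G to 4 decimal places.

t=0: π = [0.1000, 0.3000, 0.1000, 0.3000, 0.1000, 0.1000], E[r] = 1.2000, γ^t·E[r] = 1.200000, running G = 1.200000
t=1: π = [0.2400, 0.1600, 0.1400, 0.1200, 0.1200, 0.2200], E[r] = 1.2800, γ^t·E[r] = 0.896000, running G = 2.096000
t=2: π = [0.1960, 0.1720, 0.1740, 0.1340, 0.1340, 0.1900], E[r] = 1.4160, γ^t·E[r] = 0.693840, running G = 2.789840
t=3: π = [0.1980, 0.1660, 0.1734, 0.1324, 0.1324, 0.1978], E[r] = 1.4284, γ^t·E[r] = 0.489941, running G = 3.279781
t=4: π = [0.1961, 0.1661, 0.1743, 0.1330, 0.1330, 0.1975], E[r] = 1.4339, γ^t·E[r] = 0.344284, running G = 3.624065
t=5: π = [0.1960, 0.1658, 0.1742, 0.1331, 0.1331, 0.1978], E[r] = 1.4343, γ^t·E[r] = 0.241064, running G = 3.865130
t=6: π = [0.1960, 0.1658, 0.1742, 0.1331, 0.1331, 0.1978], E[r] = 1.4345, γ^t·E[r] = 0.168762, running G = 4.033891

G = 4.0339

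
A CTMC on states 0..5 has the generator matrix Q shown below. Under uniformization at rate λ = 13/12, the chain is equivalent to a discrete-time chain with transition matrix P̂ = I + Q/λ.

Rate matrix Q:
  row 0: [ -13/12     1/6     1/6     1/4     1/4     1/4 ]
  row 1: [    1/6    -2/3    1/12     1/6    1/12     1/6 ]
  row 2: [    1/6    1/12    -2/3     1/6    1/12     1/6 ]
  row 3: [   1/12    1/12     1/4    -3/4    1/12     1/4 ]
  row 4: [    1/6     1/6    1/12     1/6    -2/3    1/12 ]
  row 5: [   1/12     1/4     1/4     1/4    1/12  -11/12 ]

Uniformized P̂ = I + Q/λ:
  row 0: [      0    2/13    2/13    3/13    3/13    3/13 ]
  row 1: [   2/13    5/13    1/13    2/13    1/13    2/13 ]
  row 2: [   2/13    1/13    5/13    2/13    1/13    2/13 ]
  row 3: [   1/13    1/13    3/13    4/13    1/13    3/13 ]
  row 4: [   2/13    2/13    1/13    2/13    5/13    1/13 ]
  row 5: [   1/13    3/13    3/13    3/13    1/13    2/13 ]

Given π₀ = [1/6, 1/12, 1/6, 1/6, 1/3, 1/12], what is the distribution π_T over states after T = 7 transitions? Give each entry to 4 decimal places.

π = [0.1084, 0.1755, 0.2063, 0.2069, 0.1353, 0.1677]

t=0: π = [0.1667, 0.0833, 0.1667, 0.1667, 0.3333, 0.0833]
t=1: π = [0.1090, 0.1538, 0.1795, 0.1987, 0.2051, 0.1538]
t=2: π = [0.1100, 0.1721, 0.1948, 0.2046, 0.1568, 0.1617]
t=3: π = [0.1087, 0.1753, 0.2017, 0.2062, 0.1421, 0.1660]
t=4: π = [0.1085, 0.1757, 0.2046, 0.2067, 0.1374, 0.1671]
t=5: π = [0.1084, 0.1756, 0.2057, 0.2068, 0.1359, 0.1675]
t=6: π = [0.1084, 0.1755, 0.2062, 0.2069, 0.1354, 0.1676]
t=7: π = [0.1084, 0.1755, 0.2063, 0.2069, 0.1353, 0.1677]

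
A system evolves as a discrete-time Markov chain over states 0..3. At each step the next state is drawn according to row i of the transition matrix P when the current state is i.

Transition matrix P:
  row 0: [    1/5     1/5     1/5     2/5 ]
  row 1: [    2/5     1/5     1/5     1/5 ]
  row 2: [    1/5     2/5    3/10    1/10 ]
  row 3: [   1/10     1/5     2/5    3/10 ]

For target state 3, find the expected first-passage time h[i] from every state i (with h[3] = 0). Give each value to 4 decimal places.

First-step conditioning: h[3] = 0; for i ≠ 3, h[i] = 1 + Σ_k P[i][k]·h[k].
  h[0] = 1 + 1/5·h[0] + 1/5·h[1] + 1/5·h[2]
  h[1] = 1 + 2/5·h[0] + 1/5·h[1] + 1/5·h[2]
  h[2] = 1 + 1/5·h[0] + 2/5·h[1] + 3/10·h[2]
Solving the 3×3 linear system over states ≠ 3 gives exactly h = [225/64, 135/32, 155/32, 0] (h[3] = 0 is the target).

h = [3.5156, 4.2188, 4.8438, 0.0000]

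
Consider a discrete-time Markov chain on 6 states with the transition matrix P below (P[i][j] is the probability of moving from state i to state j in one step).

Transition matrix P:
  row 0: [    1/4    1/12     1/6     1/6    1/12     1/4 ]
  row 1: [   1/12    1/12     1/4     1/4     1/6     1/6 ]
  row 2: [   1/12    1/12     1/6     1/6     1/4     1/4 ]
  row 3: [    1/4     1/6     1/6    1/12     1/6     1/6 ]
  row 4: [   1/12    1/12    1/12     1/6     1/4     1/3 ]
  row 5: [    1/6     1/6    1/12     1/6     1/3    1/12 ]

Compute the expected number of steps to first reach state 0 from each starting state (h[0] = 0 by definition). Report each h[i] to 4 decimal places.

First-step conditioning: h[0] = 0; for i ≠ 0, h[i] = 1 + Σ_k P[i][k]·h[k].
  h[1] = 1 + 1/12·h[1] + 1/4·h[2] + 1/4·h[3] + 1/6·h[4] + 1/6·h[5]
  h[2] = 1 + 1/12·h[1] + 1/6·h[2] + 1/6·h[3] + 1/4·h[4] + 1/4·h[5]
  h[3] = 1 + 1/6·h[1] + 1/6·h[2] + 1/12·h[3] + 1/6·h[4] + 1/6·h[5]
  h[4] = 1 + 1/12·h[1] + 1/12·h[2] + 1/6·h[3] + 1/4·h[4] + 1/3·h[5]
  h[5] = 1 + 1/6·h[1] + 1/12·h[2] + 1/6·h[3] + 1/3·h[4] + 1/12·h[5]
Solving the 5×5 linear system over states ≠ 0 gives exactly h = [0, 77745/10018, 78201/10018, 33303/5009, 38865/5009, 72549/10018] (h[0] = 0 is the target).

h = [0.0000, 7.7605, 7.8060, 6.6486, 7.7590, 7.2419]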